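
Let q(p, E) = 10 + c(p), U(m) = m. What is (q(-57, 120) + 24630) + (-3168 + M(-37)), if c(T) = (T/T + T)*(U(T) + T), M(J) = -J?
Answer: 27893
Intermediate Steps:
c(T) = 2*T*(1 + T) (c(T) = (T/T + T)*(T + T) = (1 + T)*(2*T) = 2*T*(1 + T))
q(p, E) = 10 + 2*p*(1 + p)
(q(-57, 120) + 24630) + (-3168 + M(-37)) = ((10 + 2*(-57) + 2*(-57)**2) + 24630) + (-3168 - 1*(-37)) = ((10 - 114 + 2*3249) + 24630) + (-3168 + 37) = ((10 - 114 + 6498) + 24630) - 3131 = (6394 + 24630) - 3131 = 31024 - 3131 = 27893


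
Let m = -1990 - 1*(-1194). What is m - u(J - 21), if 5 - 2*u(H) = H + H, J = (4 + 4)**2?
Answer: -1511/2 ≈ -755.50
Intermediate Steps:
m = -796 (m = -1990 + 1194 = -796)
J = 64 (J = 8**2 = 64)
u(H) = 5/2 - H (u(H) = 5/2 - (H + H)/2 = 5/2 - H)
m - u(J - 21) = -796 - (5/2 - (64 - 21)) = -796 - (5/2 - 1*43) = -796 - (5/2 - 43) = -796 - 1*(-81/2) = -796 + 81/2 = -1511/2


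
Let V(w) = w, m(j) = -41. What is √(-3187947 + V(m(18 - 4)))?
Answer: 2*I*√796997 ≈ 1785.5*I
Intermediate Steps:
√(-3187947 + V(m(18 - 4))) = √(-3187947 - 41) = √(-3187988) = 2*I*√796997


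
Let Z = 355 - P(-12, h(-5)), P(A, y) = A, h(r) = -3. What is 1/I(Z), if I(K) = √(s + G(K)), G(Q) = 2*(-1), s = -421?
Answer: -I*√47/141 ≈ -0.048622*I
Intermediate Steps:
Z = 367 (Z = 355 - 1*(-12) = 355 + 12 = 367)
G(Q) = -2
I(K) = 3*I*√47 (I(K) = √(-421 - 2) = √(-423) = 3*I*√47)
1/I(Z) = 1/(3*I*√47) = -I*√47/141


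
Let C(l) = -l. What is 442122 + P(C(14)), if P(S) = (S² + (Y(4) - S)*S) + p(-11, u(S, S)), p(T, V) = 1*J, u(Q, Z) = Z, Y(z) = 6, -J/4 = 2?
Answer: 442030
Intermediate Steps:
J = -8 (J = -4*2 = -8)
p(T, V) = -8 (p(T, V) = 1*(-8) = -8)
P(S) = -8 + S² + S*(6 - S) (P(S) = (S² + (6 - S)*S) - 8 = (S² + S*(6 - S)) - 8 = -8 + S² + S*(6 - S))
442122 + P(C(14)) = 442122 + (-8 + 6*(-1*14)) = 442122 + (-8 + 6*(-14)) = 442122 + (-8 - 84) = 442122 - 92 = 442030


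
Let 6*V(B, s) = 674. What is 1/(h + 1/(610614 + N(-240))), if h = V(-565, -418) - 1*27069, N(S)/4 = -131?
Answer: -1830270/49337978297 ≈ -3.7097e-5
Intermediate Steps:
V(B, s) = 337/3 (V(B, s) = (1/6)*674 = 337/3)
N(S) = -524 (N(S) = 4*(-131) = -524)
h = -80870/3 (h = 337/3 - 1*27069 = 337/3 - 27069 = -80870/3 ≈ -26957.)
1/(h + 1/(610614 + N(-240))) = 1/(-80870/3 + 1/(610614 - 524)) = 1/(-80870/3 + 1/610090) = 1/(-49337978297/1830270) = -1830270/49337978297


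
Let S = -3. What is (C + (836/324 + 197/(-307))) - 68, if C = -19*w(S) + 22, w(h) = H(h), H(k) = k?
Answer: 321743/24867 ≈ 12.939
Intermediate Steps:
w(h) = h
C = 79 (C = -19*(-3) + 22 = 57 + 22 = 79)
(C + (836/324 + 197/(-307))) - 68 = (79 + (836/324 + 197/(-307))) - 68 = (79 + (836*(1/324) + 197*(-1/307))) - 68 = (79 + (209/81 - 197/307)) - 68 = (79 + 48206/24867) - 68 = 2012699/24867 - 68 = 321743/24867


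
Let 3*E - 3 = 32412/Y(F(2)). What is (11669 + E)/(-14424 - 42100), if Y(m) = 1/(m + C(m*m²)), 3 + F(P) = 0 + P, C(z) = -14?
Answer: 75195/28262 ≈ 2.6606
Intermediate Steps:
F(P) = -3 + P (F(P) = -3 + (0 + P) = -3 + P)
Y(m) = 1/(-14 + m) (Y(m) = 1/(m - 14) = 1/(-14 + m))
E = -162059 (E = 1 + (32412/(1/(-14 + (-3 + 2))))/3 = 1 + (32412/(1/(-14 - 1)))/3 = 1 + (32412/(1/(-15)))/3 = 1 + (32412/(-1/15))/3 = 1 + (32412*(-15))/3 = 1 + (⅓)*(-486180) = 1 - 162060 = -162059)
(11669 + E)/(-14424 - 42100) = (11669 - 162059)/(-14424 - 42100) = -150390/(-56524) = -150390*(-1/56524) = 75195/28262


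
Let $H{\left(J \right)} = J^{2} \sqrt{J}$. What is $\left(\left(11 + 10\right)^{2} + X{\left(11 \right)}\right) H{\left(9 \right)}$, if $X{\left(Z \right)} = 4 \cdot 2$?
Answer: $109107$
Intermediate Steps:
$X{\left(Z \right)} = 8$
$H{\left(J \right)} = J^{\frac{5}{2}}$
$\left(\left(11 + 10\right)^{2} + X{\left(11 \right)}\right) H{\left(9 \right)} = \left(\left(11 + 10\right)^{2} + 8\right) 9^{\frac{5}{2}} = \left(21^{2} + 8\right) 243 = \left(441 + 8\right) 243 = 449 \cdot 243 = 109107$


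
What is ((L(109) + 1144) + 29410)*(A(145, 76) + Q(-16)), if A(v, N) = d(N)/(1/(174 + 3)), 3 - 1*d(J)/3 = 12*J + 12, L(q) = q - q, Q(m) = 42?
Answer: -14941180986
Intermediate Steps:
L(q) = 0
d(J) = -27 - 36*J (d(J) = 9 - 3*(12*J + 12) = 9 - 3*(12 + 12*J) = 9 + (-36 - 36*J) = -27 - 36*J)
A(v, N) = -4779 - 6372*N (A(v, N) = (-27 - 36*N)/(1/(174 + 3)) = (-27 - 36*N)/(1/177) = (-27 - 36*N)*177 = -4779 - 6372*N)
((L(109) + 1144) + 29410)*(A(145, 76) + Q(-16)) = ((0 + 1144) + 29410)*((-4779 - 6372*76) + 42) = (1144 + 29410)*((-4779 - 484272) + 42) = 30554*(-489051 + 42) = 30554*(-489009) = -14941180986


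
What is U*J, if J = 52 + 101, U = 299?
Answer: 45747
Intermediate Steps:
J = 153
U*J = 299*153 = 45747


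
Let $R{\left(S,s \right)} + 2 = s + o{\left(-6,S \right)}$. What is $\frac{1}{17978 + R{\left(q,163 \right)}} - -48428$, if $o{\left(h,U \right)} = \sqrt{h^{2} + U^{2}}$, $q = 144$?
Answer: $\frac{15932935461111}{329002549} - \frac{6 \sqrt{577}}{329002549} \approx 48428.0$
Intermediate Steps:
$o{\left(h,U \right)} = \sqrt{U^{2} + h^{2}}$
$R{\left(S,s \right)} = -2 + s + \sqrt{36 + S^{2}}$ ($R{\left(S,s \right)} = -2 + \left(s + \sqrt{S^{2} + \left(-6\right)^{2}}\right) = -2 + \left(s + \sqrt{S^{2} + 36}\right) = -2 + \left(s + \sqrt{36 + S^{2}}\right) = -2 + s + \sqrt{36 + S^{2}}$)
$\frac{1}{17978 + R{\left(q,163 \right)}} - -48428 = \frac{1}{17978 + \left(-2 + 163 + \sqrt{36 + 144^{2}}\right)} - -48428 = \frac{1}{17978 + \left(-2 + 163 + \sqrt{36 + 20736}\right)} + 48428 = \frac{1}{17978 + \left(-2 + 163 + \sqrt{20772}\right)} + 48428 = \frac{1}{17978 + \left(-2 + 163 + 6 \sqrt{577}\right)} + 48428 = \frac{1}{17978 + \left(161 + 6 \sqrt{577}\right)} + 48428 = \frac{1}{18139 + 6 \sqrt{577}} + 48428 = 48428 + \frac{1}{18139 + 6 \sqrt{577}}$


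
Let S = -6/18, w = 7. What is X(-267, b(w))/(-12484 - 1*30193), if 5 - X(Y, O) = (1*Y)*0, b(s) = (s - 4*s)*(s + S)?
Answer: -5/42677 ≈ -0.00011716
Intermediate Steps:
S = -⅓ (S = -6*1/18 = -⅓ ≈ -0.33333)
b(s) = -3*s*(-⅓ + s) (b(s) = (s - 4*s)*(s - ⅓) = (-3*s)*(-⅓ + s) = -3*s*(-⅓ + s))
X(Y, O) = 5 (X(Y, O) = 5 - 1*Y*0 = 5 - Y*0 = 5 - 1*0 = 5 + 0 = 5)
X(-267, b(w))/(-12484 - 1*30193) = 5/(-12484 - 1*30193) = 5/(-12484 - 30193) = 5/(-42677) = 5*(-1/42677) = -5/42677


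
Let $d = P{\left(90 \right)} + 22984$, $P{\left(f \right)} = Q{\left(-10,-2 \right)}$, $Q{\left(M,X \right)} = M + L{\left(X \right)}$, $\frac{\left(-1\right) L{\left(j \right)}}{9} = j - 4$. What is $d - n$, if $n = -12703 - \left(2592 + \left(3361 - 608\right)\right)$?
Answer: $41076$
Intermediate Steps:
$L{\left(j \right)} = 36 - 9 j$ ($L{\left(j \right)} = - 9 \left(j - 4\right) = - 9 \left(-4 + j\right) = 36 - 9 j$)
$Q{\left(M,X \right)} = 36 + M - 9 X$ ($Q{\left(M,X \right)} = M - \left(-36 + 9 X\right) = 36 + M - 9 X$)
$n = -18048$ ($n = -12703 - \left(2592 + 2753\right) = -12703 - 5345 = -18048$)
$P{\left(f \right)} = 44$ ($P{\left(f \right)} = 36 - 10 - -18 = 36 - 10 + 18 = 44$)
$d = 23028$ ($d = 44 + 22984 = 23028$)
$d - n = 23028 - -18048 = 23028 + 18048 = 41076$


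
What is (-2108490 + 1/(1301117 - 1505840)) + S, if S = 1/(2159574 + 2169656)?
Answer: -1868739829086556607/886292953290 ≈ -2.1085e+6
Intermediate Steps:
S = 1/4329230 ≈ 2.3099e-7
(-2108490 + 1/(1301117 - 1505840)) + S = (-2108490 + 1/(1301117 - 1505840)) + 1/4329230 = (-2108490 + 1/(-204723)) + 1/4329230 = (-2108490 - 1/204723) + 1/4329230 = -431656398271/204723 + 1/4329230 = -1868739829086556607/886292953290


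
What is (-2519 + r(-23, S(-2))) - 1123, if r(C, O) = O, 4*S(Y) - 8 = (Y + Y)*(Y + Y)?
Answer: -3636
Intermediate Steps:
S(Y) = 2 + Y**2 (S(Y) = 2 + ((Y + Y)*(Y + Y))/4 = 2 + ((2*Y)*(2*Y))/4 = 2 + (4*Y**2)/4 = 2 + Y**2)
(-2519 + r(-23, S(-2))) - 1123 = (-2519 + (2 + (-2)**2)) - 1123 = (-2519 + (2 + 4)) - 1123 = (-2519 + 6) - 1123 = -2513 - 1123 = -3636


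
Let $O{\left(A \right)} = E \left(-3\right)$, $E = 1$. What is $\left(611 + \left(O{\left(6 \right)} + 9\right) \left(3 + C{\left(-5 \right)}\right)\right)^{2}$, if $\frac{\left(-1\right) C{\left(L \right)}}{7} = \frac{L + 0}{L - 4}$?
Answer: $\frac{3301489}{9} \approx 3.6683 \cdot 10^{5}$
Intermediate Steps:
$O{\left(A \right)} = -3$ ($O{\left(A \right)} = 1 \left(-3\right) = -3$)
$C{\left(L \right)} = - \frac{7 L}{-4 + L}$ ($C{\left(L \right)} = - 7 \frac{L + 0}{L - 4} = - 7 \frac{L}{-4 + L} = - \frac{7 L}{-4 + L}$)
$\left(611 + \left(O{\left(6 \right)} + 9\right) \left(3 + C{\left(-5 \right)}\right)\right)^{2} = \left(611 + \left(-3 + 9\right) \left(3 - - \frac{35}{-4 - 5}\right)\right)^{2} = \left(611 + 6 \left(3 - - \frac{35}{-9}\right)\right)^{2} = \left(611 + 6 \left(3 - \left(-35\right) \left(- \frac{1}{9}\right)\right)\right)^{2} = \left(611 + 6 \left(3 - \frac{35}{9}\right)\right)^{2} = \left(611 + 6 \left(- \frac{8}{9}\right)\right)^{2} = \left(611 - \frac{16}{3}\right)^{2} = \left(\frac{1817}{3}\right)^{2} = \frac{3301489}{9}$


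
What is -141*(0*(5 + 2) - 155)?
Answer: 21855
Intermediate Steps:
-141*(0*(5 + 2) - 155) = -141*(0*7 - 155) = -141*(0 - 155) = -141*(-155) = 21855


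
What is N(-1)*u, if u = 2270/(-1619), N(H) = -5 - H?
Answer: 9080/1619 ≈ 5.6084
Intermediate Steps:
u = -2270/1619 (u = 2270*(-1/1619) = -2270/1619 ≈ -1.4021)
N(-1)*u = (-5 - 1*(-1))*(-2270/1619) = (-5 + 1)*(-2270/1619) = -4*(-2270/1619) = 9080/1619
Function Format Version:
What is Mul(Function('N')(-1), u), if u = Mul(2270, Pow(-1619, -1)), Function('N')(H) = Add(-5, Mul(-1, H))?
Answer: Rational(9080, 1619) ≈ 5.6084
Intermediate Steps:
u = Rational(-2270, 1619) (u = Mul(2270, Rational(-1, 1619)) = Rational(-2270, 1619) ≈ -1.4021)
Mul(Function('N')(-1), u) = Mul(Add(-5, Mul(-1, -1)), Rational(-2270, 1619)) = Mul(Add(-5, 1), Rational(-2270, 1619)) = Mul(-4, Rational(-2270, 1619)) = Rational(9080, 1619)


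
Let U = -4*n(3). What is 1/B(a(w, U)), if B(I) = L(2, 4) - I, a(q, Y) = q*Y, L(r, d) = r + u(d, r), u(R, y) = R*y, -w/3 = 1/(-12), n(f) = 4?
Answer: 1/14 ≈ 0.071429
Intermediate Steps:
w = 1/4 (w = -3/(-12) = -3*(-1/12) = 1/4 ≈ 0.25000)
L(r, d) = r + d*r
U = -16 (U = -4*4 = -16)
a(q, Y) = Y*q
B(I) = 10 - I (B(I) = 2*(1 + 4) - I = 2*5 - I = 10 - I)
1/B(a(w, U)) = 1/(10 - (-16)/4) = 1/(10 - 1*(-4)) = 1/(10 + 4) = 1/14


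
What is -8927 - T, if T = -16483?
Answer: 7556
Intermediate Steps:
-8927 - T = -8927 - 1*(-16483) = -8927 + 16483 = 7556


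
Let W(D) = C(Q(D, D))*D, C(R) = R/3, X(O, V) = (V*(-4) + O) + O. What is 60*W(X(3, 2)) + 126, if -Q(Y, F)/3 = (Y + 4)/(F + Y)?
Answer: 66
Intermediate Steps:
Q(Y, F) = -3*(4 + Y)/(F + Y) (Q(Y, F) = -3*(Y + 4)/(F + Y) = -3*(4 + Y)/(F + Y))
X(O, V) = -4*V + 2*O (X(O, V) = (-4*V + O) + O = (O - 4*V) + O = -4*V + 2*O)
C(R) = R/3 (C(R) = R*(1/3) = R/3)
W(D) = -2 - D/2 (W(D) = ((3*(-4 - D)/(D + D))/3)*D = ((3*(-4 - D)/((2*D)))/3)*D = ((3*(1/(2*D))*(-4 - D))/3)*D = ((3*(-4 - D)/(2*D))/3)*D = ((-4 - D)/(2*D))*D = -2 - D/2)
60*W(X(3, 2)) + 126 = 60*(-2 - (-4*2 + 2*3)/2) + 126 = 60*(-2 - (-8 + 6)/2) + 126 = 60*(-2 - 1/2*(-2)) + 126 = 60*(-2 + 1) + 126 = 60*(-1) + 126 = -60 + 126 = 66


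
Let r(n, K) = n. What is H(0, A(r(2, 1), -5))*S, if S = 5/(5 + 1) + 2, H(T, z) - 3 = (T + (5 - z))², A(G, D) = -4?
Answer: 238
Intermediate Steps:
H(T, z) = 3 + (5 + T - z)² (H(T, z) = 3 + (T + (5 - z))² = 3 + (5 + T - z)²)
S = 17/6 (S = 5/6 + 2 = (⅙)*5 + 2 = ⅚ + 2 = 17/6 ≈ 2.8333)
H(0, A(r(2, 1), -5))*S = (3 + (5 + 0 - 1*(-4))²)*(17/6) = (3 + (5 + 0 + 4)²)*(17/6) = (3 + 9²)*(17/6) = (3 + 81)*(17/6) = 84*(17/6) = 238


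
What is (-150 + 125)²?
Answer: 625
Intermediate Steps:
(-150 + 125)² = (-25)² = 625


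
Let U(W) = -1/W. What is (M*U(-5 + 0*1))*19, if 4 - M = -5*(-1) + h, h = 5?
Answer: -114/5 ≈ -22.800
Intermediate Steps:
M = -6 (M = 4 - (-5*(-1) + 5) = 4 - (5 + 5) = 4 - 1*10 = 4 - 10 = -6)
(M*U(-5 + 0*1))*19 = -(-6)/(-5 + 0*1)*19 = -(-6)/(-5 + 0)*19 = -(-6)/(-5)*19 = -(-6)*(-1)/5*19 = -6*⅕*19 = -6/5*19 = -114/5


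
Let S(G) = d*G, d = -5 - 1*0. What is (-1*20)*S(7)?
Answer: 700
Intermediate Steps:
d = -5 (d = -5 + 0 = -5)
S(G) = -5*G
(-1*20)*S(7) = (-1*20)*(-5*7) = -20*(-35) = 700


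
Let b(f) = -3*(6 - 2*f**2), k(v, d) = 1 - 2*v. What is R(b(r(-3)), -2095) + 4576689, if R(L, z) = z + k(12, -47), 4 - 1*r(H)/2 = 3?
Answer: 4574571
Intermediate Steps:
r(H) = 2 (r(H) = 8 - 2*3 = 8 - 6 = 2)
b(f) = -18 + 6*f**2
R(L, z) = -23 + z (R(L, z) = z + (1 - 2*12) = z + (1 - 24) = z - 23 = -23 + z)
R(b(r(-3)), -2095) + 4576689 = (-23 - 2095) + 4576689 = -2118 + 4576689 = 4574571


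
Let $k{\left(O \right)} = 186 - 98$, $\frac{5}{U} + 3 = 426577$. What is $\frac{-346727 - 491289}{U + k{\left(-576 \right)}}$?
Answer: $- \frac{357475837184}{37538517} \approx -9522.9$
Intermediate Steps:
$U = \frac{5}{426574}$ ($U = \frac{5}{-3 + 426577} = \frac{5}{426574} \approx 1.1721 \cdot 10^{-5}$)
$k{\left(O \right)} = 88$
$\frac{-346727 - 491289}{U + k{\left(-576 \right)}} = \frac{-346727 - 491289}{\frac{5}{426574} + 88} = - \frac{838016}{\frac{37538517}{426574}} = \left(-838016\right) \frac{426574}{37538517} = - \frac{357475837184}{37538517}$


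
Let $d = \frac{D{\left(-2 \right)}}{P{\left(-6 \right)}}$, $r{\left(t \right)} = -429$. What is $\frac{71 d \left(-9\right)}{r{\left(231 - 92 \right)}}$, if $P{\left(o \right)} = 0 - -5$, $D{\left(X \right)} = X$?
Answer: $- \frac{426}{715} \approx -0.5958$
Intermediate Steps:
$P{\left(o \right)} = 5$ ($P{\left(o \right)} = 0 + 5 = 5$)
$d = - \frac{2}{5} \approx -0.4$
$\frac{71 d \left(-9\right)}{r{\left(231 - 92 \right)}} = \frac{71 \left(- \frac{2}{5}\right) \left(-9\right)}{-429} = \left(- \frac{142}{5}\right) \left(-9\right) \left(- \frac{1}{429}\right) = \frac{1278}{5} \left(- \frac{1}{429}\right) = - \frac{426}{715}$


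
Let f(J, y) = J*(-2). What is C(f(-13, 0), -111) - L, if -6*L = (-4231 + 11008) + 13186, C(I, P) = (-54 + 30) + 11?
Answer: 19885/6 ≈ 3314.2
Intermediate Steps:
f(J, y) = -2*J
C(I, P) = -13 (C(I, P) = -24 + 11 = -13)
L = -19963/6 (L = -((-4231 + 11008) + 13186)/6 = -(6777 + 13186)/6 = -1/6*19963 = -19963/6 ≈ -3327.2)
C(f(-13, 0), -111) - L = -13 - 1*(-19963/6) = -13 + 19963/6 = 19885/6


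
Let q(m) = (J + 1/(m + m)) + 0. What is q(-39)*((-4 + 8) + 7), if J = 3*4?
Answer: 10285/78 ≈ 131.86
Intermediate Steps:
J = 12
q(m) = 12 + 1/(2*m) (q(m) = (12 + 1/(m + m)) + 0 = (12 + 1/(2*m)) + 0 = 12 + 1/(2*m))
q(-39)*((-4 + 8) + 7) = (12 + (½)/(-39))*((-4 + 8) + 7) = (12 + (½)*(-1/39))*(4 + 7) = (12 - 1/78)*11 = (935/78)*11 = 10285/78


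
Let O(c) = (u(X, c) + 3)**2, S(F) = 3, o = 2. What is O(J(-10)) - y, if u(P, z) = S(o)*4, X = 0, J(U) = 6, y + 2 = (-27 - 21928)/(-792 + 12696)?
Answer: 2724163/11904 ≈ 228.84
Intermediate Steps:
y = -45763/11904 (y = -2 + (-27 - 21928)/(-792 + 12696) = -2 - 21955/11904 = -45763/11904 ≈ -3.8443)
u(P, z) = 12 (u(P, z) = 3*4 = 12)
O(c) = 225 (O(c) = (12 + 3)**2 = 15**2 = 225)
O(J(-10)) - y = 225 - 1*(-45763/11904) = 225 + 45763/11904 = 2724163/11904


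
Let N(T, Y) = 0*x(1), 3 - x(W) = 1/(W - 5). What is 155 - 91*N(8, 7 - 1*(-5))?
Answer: 155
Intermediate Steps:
x(W) = 3 - 1/(-5 + W) (x(W) = 3 - 1/(W - 5) = 3 - 1/(-5 + W))
N(T, Y) = 0 (N(T, Y) = 0*((-16 + 3*1)/(-5 + 1)) = 0*((-16 + 3)/(-4)) = 0*(-¼*(-13)) = 0*(13/4) = 0)
155 - 91*N(8, 7 - 1*(-5)) = 155 - 91*0 = 155 + 0 = 155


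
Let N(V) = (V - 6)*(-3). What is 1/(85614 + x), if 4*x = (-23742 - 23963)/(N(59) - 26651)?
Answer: 3064/262322659 ≈ 1.1680e-5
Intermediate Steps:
N(V) = 18 - 3*V (N(V) = (-6 + V)*(-3) = 18 - 3*V)
x = 1363/3064 (x = ((-23742 - 23963)/((18 - 3*59) - 26651))/4 = (-47705/((18 - 177) - 26651))/4 = (-47705/(-159 - 26651))/4 = (-47705/(-26810))/4 = (-47705*(-1/26810))/4 = (¼)*(1363/766) = 1363/3064 ≈ 0.44484)
1/(85614 + x) = 1/(85614 + 1363/3064) = 1/(262322659/3064) = 3064/262322659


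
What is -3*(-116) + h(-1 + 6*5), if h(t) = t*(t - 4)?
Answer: 1073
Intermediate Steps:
h(t) = t*(-4 + t)
-3*(-116) + h(-1 + 6*5) = -3*(-116) + (-1 + 6*5)*(-4 + (-1 + 6*5)) = 348 + (-1 + 30)*(-4 + (-1 + 30)) = 348 + 29*(-4 + 29) = 348 + 29*25 = 348 + 725 = 1073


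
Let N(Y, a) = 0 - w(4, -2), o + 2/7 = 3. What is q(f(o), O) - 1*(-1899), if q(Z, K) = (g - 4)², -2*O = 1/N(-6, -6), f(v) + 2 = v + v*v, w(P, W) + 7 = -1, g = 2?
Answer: 1903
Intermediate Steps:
w(P, W) = -8 (w(P, W) = -7 - 1 = -8)
o = 19/7 (o = -2/7 + 3 = 19/7 ≈ 2.7143)
N(Y, a) = 8 (N(Y, a) = 0 - 1*(-8) = 0 + 8 = 8)
f(v) = -2 + v + v² (f(v) = -2 + (v + v*v) = -2 + (v + v²) = -2 + v + v²)
O = -1/16 (O = -½/8 = -½*⅛ = -1/16 ≈ -0.062500)
q(Z, K) = 4 (q(Z, K) = (2 - 4)² = (-2)² = 4)
q(f(o), O) - 1*(-1899) = 4 - 1*(-1899) = 4 + 1899 = 1903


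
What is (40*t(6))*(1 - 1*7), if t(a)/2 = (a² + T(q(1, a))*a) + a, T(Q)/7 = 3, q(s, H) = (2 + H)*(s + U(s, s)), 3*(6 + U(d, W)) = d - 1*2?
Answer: -80640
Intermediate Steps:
U(d, W) = -20/3 + d/3 (U(d, W) = -6 + (d - 1*2)/3 = -6 + (d - 2)/3 = -6 + (-2 + d)/3 = -6 + (-⅔ + d/3) = -20/3 + d/3)
q(s, H) = (2 + H)*(-20/3 + 4*s/3) (q(s, H) = (2 + H)*(s + (-20/3 + s/3)) = (2 + H)*(-20/3 + 4*s/3))
T(Q) = 21 (T(Q) = 7*3 = 21)
t(a) = 2*a² + 44*a (t(a) = 2*((a² + 21*a) + a) = 2*(a² + 22*a) = 2*a² + 44*a)
(40*t(6))*(1 - 1*7) = (40*(2*6*(22 + 6)))*(1 - 1*7) = (40*(2*6*28))*(1 - 7) = (40*336)*(-6) = 13440*(-6) = -80640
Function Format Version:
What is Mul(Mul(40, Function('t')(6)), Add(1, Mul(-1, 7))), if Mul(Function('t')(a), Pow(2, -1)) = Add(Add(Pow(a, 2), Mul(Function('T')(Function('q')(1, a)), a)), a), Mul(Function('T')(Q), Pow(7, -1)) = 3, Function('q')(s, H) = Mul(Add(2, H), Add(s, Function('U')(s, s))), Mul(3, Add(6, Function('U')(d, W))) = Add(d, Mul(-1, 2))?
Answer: -80640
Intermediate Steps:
Function('U')(d, W) = Add(Rational(-20, 3), Mul(Rational(1, 3), d)) (Function('U')(d, W) = Add(-6, Mul(Rational(1, 3), Add(d, Mul(-1, 2)))) = Add(-6, Mul(Rational(1, 3), Add(d, -2))) = Add(-6, Mul(Rational(1, 3), Add(-2, d))) = Add(-6, Add(Rational(-2, 3), Mul(Rational(1, 3), d))) = Add(Rational(-20, 3), Mul(Rational(1, 3), d)))
Function('q')(s, H) = Mul(Add(2, H), Add(Rational(-20, 3), Mul(Rational(4, 3), s))) (Function('q')(s, H) = Mul(Add(2, H), Add(s, Add(Rational(-20, 3), Mul(Rational(1, 3), s)))) = Mul(Add(2, H), Add(Rational(-20, 3), Mul(Rational(4, 3), s))))
Function('T')(Q) = 21 (Function('T')(Q) = Mul(7, 3) = 21)
Function('t')(a) = Add(Mul(2, Pow(a, 2)), Mul(44, a)) (Function('t')(a) = Mul(2, Add(Add(Pow(a, 2), Mul(21, a)), a)) = Mul(2, Add(Pow(a, 2), Mul(22, a))) = Add(Mul(2, Pow(a, 2)), Mul(44, a)))
Mul(Mul(40, Function('t')(6)), Add(1, Mul(-1, 7))) = Mul(Mul(40, Mul(2, 6, Add(22, 6))), Add(1, Mul(-1, 7))) = Mul(Mul(40, Mul(2, 6, 28)), Add(1, -7)) = Mul(Mul(40, 336), -6) = Mul(13440, -6) = -80640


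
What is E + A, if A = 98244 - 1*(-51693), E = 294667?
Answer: 444604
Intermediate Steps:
A = 149937 (A = 98244 + 51693 = 149937)
E + A = 294667 + 149937 = 444604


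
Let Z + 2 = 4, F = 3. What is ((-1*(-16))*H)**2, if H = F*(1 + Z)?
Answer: 20736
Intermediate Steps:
Z = 2 (Z = -2 + 4 = 2)
H = 9 (H = 3*(1 + 2) = 3*3 = 9)
((-1*(-16))*H)**2 = (-1*(-16)*9)**2 = (16*9)**2 = 144**2 = 20736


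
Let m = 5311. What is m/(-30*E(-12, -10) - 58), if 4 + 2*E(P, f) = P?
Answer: 5311/182 ≈ 29.181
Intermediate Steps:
E(P, f) = -2 + P/2
m/(-30*E(-12, -10) - 58) = 5311/(-30*(-2 + (½)*(-12)) - 58) = 5311/(-30*(-2 - 6) - 58) = 5311/(-30*(-8) - 58) = 5311/(240 - 58) = 5311/182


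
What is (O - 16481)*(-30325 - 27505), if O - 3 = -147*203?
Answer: 2678627770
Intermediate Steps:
O = -29838 (O = 3 - 147*203 = 3 - 29841 = -29838)
(O - 16481)*(-30325 - 27505) = (-29838 - 16481)*(-30325 - 27505) = -46319*(-57830) = 2678627770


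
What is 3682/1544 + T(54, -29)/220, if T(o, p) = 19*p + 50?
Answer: 2281/21230 ≈ 0.10744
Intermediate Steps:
T(o, p) = 50 + 19*p
3682/1544 + T(54, -29)/220 = 3682/1544 + (50 + 19*(-29))/220 = 3682*(1/1544) + (50 - 551)*(1/220) = 1841/772 - 501*1/220 = 1841/772 - 501/220 = 2281/21230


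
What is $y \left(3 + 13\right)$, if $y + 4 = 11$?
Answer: $112$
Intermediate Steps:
$y = 7$ ($y = -4 + 11 = 7$)
$y \left(3 + 13\right) = 7 \left(3 + 13\right) = 7 \cdot 16 = 112$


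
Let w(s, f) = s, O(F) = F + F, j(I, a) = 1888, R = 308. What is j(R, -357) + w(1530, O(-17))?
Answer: 3418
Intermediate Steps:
O(F) = 2*F
j(R, -357) + w(1530, O(-17)) = 1888 + 1530 = 3418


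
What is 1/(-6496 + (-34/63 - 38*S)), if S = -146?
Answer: -63/59758 ≈ -0.0010543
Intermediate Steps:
1/(-6496 + (-34/63 - 38*S)) = 1/(-6496 + (-34/63 - 38*(-146))) = 1/(-6496 + (-34*1/63 + 5548)) = 1/(-6496 + (-34/63 + 5548)) = 1/(-6496 + 349490/63) = 1/(-59758/63) = -63/59758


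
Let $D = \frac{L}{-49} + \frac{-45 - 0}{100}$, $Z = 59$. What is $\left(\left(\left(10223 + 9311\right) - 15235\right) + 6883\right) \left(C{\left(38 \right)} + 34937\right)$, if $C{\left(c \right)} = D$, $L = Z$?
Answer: $\frac{191417048649}{490} \approx 3.9065 \cdot 10^{8}$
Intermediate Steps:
$L = 59$
$D = - \frac{1621}{980}$ ($D = \frac{59}{-49} + \frac{-45 - 0}{100} = 59 \left(- \frac{1}{49}\right) + \left(-45 + 0\right) \frac{1}{100} = - \frac{59}{49} - \frac{9}{20} = - \frac{1621}{980} \approx -1.6541$)
$C{\left(c \right)} = - \frac{1621}{980}$
$\left(\left(\left(10223 + 9311\right) - 15235\right) + 6883\right) \left(C{\left(38 \right)} + 34937\right) = \left(\left(\left(10223 + 9311\right) - 15235\right) + 6883\right) \left(- \frac{1621}{980} + 34937\right) = \left(\left(19534 - 15235\right) + 6883\right) \frac{34236639}{980} = \left(4299 + 6883\right) \frac{34236639}{980} = 11182 \cdot \frac{34236639}{980} = \frac{191417048649}{490}$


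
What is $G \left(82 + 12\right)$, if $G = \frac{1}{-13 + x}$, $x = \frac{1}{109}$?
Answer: $- \frac{5123}{708} \approx -7.2359$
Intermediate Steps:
$x = \frac{1}{109} \approx 0.0091743$
$G = - \frac{109}{1416}$ ($G = \frac{1}{-13 + \frac{1}{109}} = \frac{1}{- \frac{1416}{109}} = - \frac{109}{1416} \approx -0.076977$)
$G \left(82 + 12\right) = - \frac{109 \left(82 + 12\right)}{1416} = \left(- \frac{109}{1416}\right) 94 = - \frac{5123}{708}$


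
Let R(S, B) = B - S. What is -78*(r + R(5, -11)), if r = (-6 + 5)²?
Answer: 1170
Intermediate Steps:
r = 1 (r = (-1)² = 1)
-78*(r + R(5, -11)) = -78*(1 + (-11 - 1*5)) = -78*(1 + (-11 - 5)) = -78*(1 - 16) = -78*(-15) = 1170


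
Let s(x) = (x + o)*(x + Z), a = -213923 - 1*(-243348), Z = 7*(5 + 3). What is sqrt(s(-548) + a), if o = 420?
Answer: sqrt(92401) ≈ 303.98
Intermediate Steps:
Z = 56 (Z = 7*8 = 56)
a = 29425 (a = -213923 + 243348 = 29425)
s(x) = (56 + x)*(420 + x) (s(x) = (x + 420)*(x + 56) = (420 + x)*(56 + x) = (56 + x)*(420 + x))
sqrt(s(-548) + a) = sqrt((23520 + (-548)**2 + 476*(-548)) + 29425) = sqrt((23520 + 300304 - 260848) + 29425) = sqrt(62976 + 29425) = sqrt(92401)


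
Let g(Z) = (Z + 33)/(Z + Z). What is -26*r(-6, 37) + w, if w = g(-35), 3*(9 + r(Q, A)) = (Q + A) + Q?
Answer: 1823/105 ≈ 17.362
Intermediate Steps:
r(Q, A) = -9 + A/3 + 2*Q/3 (r(Q, A) = -9 + ((Q + A) + Q)/3 = -9 + ((A + Q) + Q)/3 = -9 + (A + 2*Q)/3 = -9 + (A/3 + 2*Q/3) = -9 + A/3 + 2*Q/3)
g(Z) = (33 + Z)/(2*Z) (g(Z) = (33 + Z)/((2*Z)) = (33 + Z)*(1/(2*Z)) = (33 + Z)/(2*Z))
w = 1/35 (w = (½)*(33 - 35)/(-35) = (½)*(-1/35)*(-2) = 1/35 ≈ 0.028571)
-26*r(-6, 37) + w = -26*(-9 + (⅓)*37 + (⅔)*(-6)) + 1/35 = -26*(-9 + 37/3 - 4) + 1/35 = -26*(-⅔) + 1/35 = 52/3 + 1/35 = 1823/105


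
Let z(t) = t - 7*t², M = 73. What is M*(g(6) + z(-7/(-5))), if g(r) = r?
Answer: -11534/25 ≈ -461.36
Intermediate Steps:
z(t) = t - 7*t²
M*(g(6) + z(-7/(-5))) = 73*(6 + (-7/(-5))*(1 - (-49)/(-5))) = 73*(6 + (-7*(-⅕))*(1 - (-49)*(-1)/5)) = 73*(6 + 7*(1 - 7*7/5)/5) = 73*(6 + 7*(1 - 49/5)/5) = 73*(6 + (7/5)*(-44/5)) = 73*(6 - 308/25) = 73*(-158/25) = -11534/25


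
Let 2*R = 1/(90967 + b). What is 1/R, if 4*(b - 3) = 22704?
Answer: 193292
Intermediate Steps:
b = 5679 (b = 3 + (¼)*22704 = 3 + 5676 = 5679)
R = 1/193292 (R = 1/(2*(90967 + 5679)) = (½)/96646 = (½)*(1/96646) = 1/193292 ≈ 5.1735e-6)
1/R = 1/(1/193292) = 193292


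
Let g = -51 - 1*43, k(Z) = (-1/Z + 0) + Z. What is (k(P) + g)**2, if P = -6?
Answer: 358801/36 ≈ 9966.7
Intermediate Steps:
k(Z) = Z - 1/Z (k(Z) = -1/Z + Z = Z - 1/Z)
g = -94 (g = -51 - 43 = -94)
(k(P) + g)**2 = ((-6 - 1/(-6)) - 94)**2 = ((-6 - 1*(-1/6)) - 94)**2 = ((-6 + 1/6) - 94)**2 = (-35/6 - 94)**2 = (-599/6)**2 = 358801/36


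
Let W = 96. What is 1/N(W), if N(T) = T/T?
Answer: 1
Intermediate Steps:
N(T) = 1
1/N(W) = 1/1 = 1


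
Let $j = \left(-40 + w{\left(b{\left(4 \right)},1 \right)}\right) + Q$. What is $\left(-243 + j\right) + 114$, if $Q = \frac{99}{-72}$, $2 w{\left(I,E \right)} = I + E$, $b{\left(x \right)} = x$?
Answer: $- \frac{1343}{8} \approx -167.88$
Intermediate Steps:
$w{\left(I,E \right)} = \frac{E}{2} + \frac{I}{2}$ ($w{\left(I,E \right)} = \frac{I + E}{2} = \frac{E + I}{2} = \frac{E}{2} + \frac{I}{2}$)
$Q = - \frac{11}{8}$ ($Q = 99 \left(- \frac{1}{72}\right) = - \frac{11}{8} \approx -1.375$)
$j = - \frac{311}{8}$ ($j = \left(-40 + \left(\frac{1}{2} \cdot 1 + \frac{1}{2} \cdot 4\right)\right) - \frac{11}{8} = \left(-40 + \left(\frac{1}{2} + 2\right)\right) - \frac{11}{8} = \left(-40 + \frac{5}{2}\right) - \frac{11}{8} = - \frac{75}{2} - \frac{11}{8} = - \frac{311}{8} \approx -38.875$)
$\left(-243 + j\right) + 114 = \left(-243 - \frac{311}{8}\right) + 114 = - \frac{2255}{8} + 114 = - \frac{1343}{8}$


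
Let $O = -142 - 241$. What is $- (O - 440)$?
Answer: $823$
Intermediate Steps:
$O = -383$ ($O = -142 - 241 = -383$)
$- (O - 440) = - (-383 - 440) = \left(-1\right) \left(-823\right) = 823$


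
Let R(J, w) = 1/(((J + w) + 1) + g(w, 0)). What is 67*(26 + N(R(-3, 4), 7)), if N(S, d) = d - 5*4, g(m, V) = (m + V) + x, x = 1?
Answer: 871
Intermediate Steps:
g(m, V) = 1 + V + m (g(m, V) = (m + V) + 1 = (V + m) + 1 = 1 + V + m)
R(J, w) = 1/(2 + J + 2*w) (R(J, w) = 1/(((J + w) + 1) + (1 + 0 + w)) = 1/((1 + J + w) + (1 + w)) = 1/(2 + J + 2*w))
N(S, d) = -20 + d (N(S, d) = d - 20 = -20 + d)
67*(26 + N(R(-3, 4), 7)) = 67*(26 + (-20 + 7)) = 67*(26 - 13) = 67*13 = 871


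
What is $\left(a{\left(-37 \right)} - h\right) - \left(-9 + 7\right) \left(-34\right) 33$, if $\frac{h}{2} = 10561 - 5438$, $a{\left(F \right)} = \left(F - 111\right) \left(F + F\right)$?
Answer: $-1538$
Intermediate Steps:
$a{\left(F \right)} = 2 F \left(-111 + F\right)$ ($a{\left(F \right)} = \left(-111 + F\right) 2 F = 2 F \left(-111 + F\right)$)
$h = 10246$ ($h = 2 \left(10561 - 5438\right) = 2 \cdot 5123 = 10246$)
$\left(a{\left(-37 \right)} - h\right) - \left(-9 + 7\right) \left(-34\right) 33 = \left(2 \left(-37\right) \left(-111 - 37\right) - 10246\right) - \left(-9 + 7\right) \left(-34\right) 33 = \left(2 \left(-37\right) \left(-148\right) - 10246\right) - \left(-2\right) \left(-34\right) 33 = \left(10952 - 10246\right) - 68 \cdot 33 = 706 - 2244 = -1538$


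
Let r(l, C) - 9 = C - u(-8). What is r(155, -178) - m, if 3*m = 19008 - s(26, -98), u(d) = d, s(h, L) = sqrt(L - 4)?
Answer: -6497 + I*sqrt(102)/3 ≈ -6497.0 + 3.3665*I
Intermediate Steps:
s(h, L) = sqrt(-4 + L)
r(l, C) = 17 + C (r(l, C) = 9 + (C - 1*(-8)) = 9 + (C + 8) = 9 + (8 + C) = 17 + C)
m = 6336 - I*sqrt(102)/3 (m = (19008 - sqrt(-4 - 98))/3 = (19008 - sqrt(-102))/3 = (19008 - I*sqrt(102))/3 = 6336 - I*sqrt(102)/3 ≈ 6336.0 - 3.3665*I)
r(155, -178) - m = (17 - 178) - (6336 - I*sqrt(102)/3) = -161 + (-6336 + I*sqrt(102)/3) = -6497 + I*sqrt(102)/3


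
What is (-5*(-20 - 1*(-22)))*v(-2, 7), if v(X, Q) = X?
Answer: 20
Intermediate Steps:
(-5*(-20 - 1*(-22)))*v(-2, 7) = -5*(-20 - 1*(-22))*(-2) = -5*(-20 + 22)*(-2) = -5*2*(-2) = -10*(-2) = 20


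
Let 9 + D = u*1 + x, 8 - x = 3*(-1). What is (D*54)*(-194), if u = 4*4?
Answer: -188568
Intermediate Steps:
x = 11 (x = 8 - 3*(-1) = 8 - 1*(-3) = 8 + 3 = 11)
u = 16
D = 18 (D = -9 + (16*1 + 11) = -9 + (16 + 11) = -9 + 27 = 18)
(D*54)*(-194) = (18*54)*(-194) = 972*(-194) = -188568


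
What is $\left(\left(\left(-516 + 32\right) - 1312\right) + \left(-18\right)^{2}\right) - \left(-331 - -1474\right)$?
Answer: $-2615$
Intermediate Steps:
$\left(\left(\left(-516 + 32\right) - 1312\right) + \left(-18\right)^{2}\right) - \left(-331 - -1474\right) = \left(\left(-484 - 1312\right) + 324\right) - \left(-331 + 1474\right) = \left(-1796 + 324\right) - 1143 = -1472 - 1143 = -2615$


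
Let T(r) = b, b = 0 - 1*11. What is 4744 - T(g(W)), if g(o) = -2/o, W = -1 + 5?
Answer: 4755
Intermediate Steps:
W = 4
b = -11 (b = 0 - 11 = -11)
T(r) = -11
4744 - T(g(W)) = 4744 - 1*(-11) = 4744 + 11 = 4755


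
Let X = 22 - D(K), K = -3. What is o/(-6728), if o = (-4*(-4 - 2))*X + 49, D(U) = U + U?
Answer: -721/6728 ≈ -0.10716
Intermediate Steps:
D(U) = 2*U
X = 28 (X = 22 - 2*(-3) = 22 - 1*(-6) = 22 + 6 = 28)
o = 721 (o = -4*(-4 - 2)*28 + 49 = -4*(-6)*28 + 49 = 24*28 + 49 = 672 + 49 = 721)
o/(-6728) = 721/(-6728) = 721*(-1/6728) = -721/6728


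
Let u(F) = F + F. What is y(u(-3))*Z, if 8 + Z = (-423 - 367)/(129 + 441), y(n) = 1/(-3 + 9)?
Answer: -535/342 ≈ -1.5643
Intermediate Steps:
u(F) = 2*F
y(n) = ⅙ (y(n) = 1/6 = ⅙)
Z = -535/57 (Z = -8 + (-423 - 367)/(129 + 441) = -8 - 790/570 = -8 - 790*1/570 = -8 - 79/57 = -535/57 ≈ -9.3860)
y(u(-3))*Z = (⅙)*(-535/57) = -535/342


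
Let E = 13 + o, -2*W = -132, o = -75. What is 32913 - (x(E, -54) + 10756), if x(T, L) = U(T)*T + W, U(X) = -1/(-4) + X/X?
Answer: 44337/2 ≈ 22169.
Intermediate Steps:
U(X) = 5/4 (U(X) = -1*(-1/4) + 1 = 1/4 + 1 = 5/4)
W = 66 (W = -1/2*(-132) = 66)
E = -62 (E = 13 - 75 = -62)
x(T, L) = 66 + 5*T/4 (x(T, L) = 5*T/4 + 66 = 66 + 5*T/4)
32913 - (x(E, -54) + 10756) = 32913 - ((66 + (5/4)*(-62)) + 10756) = 32913 - ((66 - 155/2) + 10756) = 32913 - (-23/2 + 10756) = 32913 - 1*21489/2 = 32913 - 21489/2 = 44337/2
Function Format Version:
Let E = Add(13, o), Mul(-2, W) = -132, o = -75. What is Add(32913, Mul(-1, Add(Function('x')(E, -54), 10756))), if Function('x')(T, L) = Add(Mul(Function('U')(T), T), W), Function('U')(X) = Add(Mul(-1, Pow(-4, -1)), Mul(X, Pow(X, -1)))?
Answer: Rational(44337, 2) ≈ 22169.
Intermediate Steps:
Function('U')(X) = Rational(5, 4) (Function('U')(X) = Add(Mul(-1, Rational(-1, 4)), 1) = Add(Rational(1, 4), 1) = Rational(5, 4))
W = 66 (W = Mul(Rational(-1, 2), -132) = 66)
E = -62 (E = Add(13, -75) = -62)
Function('x')(T, L) = Add(66, Mul(Rational(5, 4), T)) (Function('x')(T, L) = Add(Mul(Rational(5, 4), T), 66) = Add(66, Mul(Rational(5, 4), T)))
Add(32913, Mul(-1, Add(Function('x')(E, -54), 10756))) = Add(32913, Mul(-1, Add(Add(66, Mul(Rational(5, 4), -62)), 10756))) = Add(32913, Mul(-1, Add(Add(66, Rational(-155, 2)), 10756))) = Add(32913, Mul(-1, Add(Rational(-23, 2), 10756))) = Add(32913, Mul(-1, Rational(21489, 2))) = Add(32913, Rational(-21489, 2)) = Rational(44337, 2)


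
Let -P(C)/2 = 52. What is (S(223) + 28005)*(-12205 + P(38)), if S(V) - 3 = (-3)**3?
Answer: -344418129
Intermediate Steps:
P(C) = -104 (P(C) = -2*52 = -104)
S(V) = -24 (S(V) = 3 + (-3)**3 = 3 - 27 = -24)
(S(223) + 28005)*(-12205 + P(38)) = (-24 + 28005)*(-12205 - 104) = 27981*(-12309) = -344418129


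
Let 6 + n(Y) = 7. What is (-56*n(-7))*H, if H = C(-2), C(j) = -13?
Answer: 728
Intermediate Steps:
H = -13
n(Y) = 1 (n(Y) = -6 + 7 = 1)
(-56*n(-7))*H = -56*1*(-13) = -56*(-13) = 728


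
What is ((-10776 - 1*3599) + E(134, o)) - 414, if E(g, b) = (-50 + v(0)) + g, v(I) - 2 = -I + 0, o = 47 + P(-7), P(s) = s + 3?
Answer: -14703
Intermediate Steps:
P(s) = 3 + s
o = 43 (o = 47 + (3 - 7) = 47 - 4 = 43)
v(I) = 2 - I (v(I) = 2 + (-I + 0) = 2 - I)
E(g, b) = -48 + g (E(g, b) = (-50 + (2 - 1*0)) + g = (-50 + (2 + 0)) + g = (-50 + 2) + g = -48 + g)
((-10776 - 1*3599) + E(134, o)) - 414 = ((-10776 - 1*3599) + (-48 + 134)) - 414 = ((-10776 - 3599) + 86) - 414 = (-14375 + 86) - 414 = -14289 - 414 = -14703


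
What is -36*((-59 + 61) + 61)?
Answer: -2268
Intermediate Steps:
-36*((-59 + 61) + 61) = -36*(2 + 61) = -36*63 = -2268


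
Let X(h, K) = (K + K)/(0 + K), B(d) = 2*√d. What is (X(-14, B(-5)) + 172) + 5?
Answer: 179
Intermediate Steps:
X(h, K) = 2 (X(h, K) = (2*K)/K = 2)
(X(-14, B(-5)) + 172) + 5 = (2 + 172) + 5 = 174 + 5 = 179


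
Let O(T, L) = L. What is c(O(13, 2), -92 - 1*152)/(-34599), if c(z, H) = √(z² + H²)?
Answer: -2*√14885/34599 ≈ -0.0070525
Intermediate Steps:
c(z, H) = √(H² + z²)
c(O(13, 2), -92 - 1*152)/(-34599) = √((-92 - 1*152)² + 2²)/(-34599) = √((-92 - 152)² + 4)*(-1/34599) = √((-244)² + 4)*(-1/34599) = √(59536 + 4)*(-1/34599) = √59540*(-1/34599) = (2*√14885)*(-1/34599) = -2*√14885/34599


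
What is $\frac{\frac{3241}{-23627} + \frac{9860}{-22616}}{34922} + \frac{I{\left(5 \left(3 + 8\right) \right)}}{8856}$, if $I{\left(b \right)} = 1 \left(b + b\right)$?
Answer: $\frac{16015185475178}{1291073963524983} \approx 0.012405$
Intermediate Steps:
$I{\left(b \right)} = 2 b$ ($I{\left(b \right)} = 1 \cdot 2 b = 2 b$)
$\frac{\frac{3241}{-23627} + \frac{9860}{-22616}}{34922} + \frac{I{\left(5 \left(3 + 8\right) \right)}}{8856} = \frac{\frac{3241}{-23627} + \frac{9860}{-22616}}{34922} + \frac{2 \cdot 5 \left(3 + 8\right)}{8856} = \left(3241 \left(- \frac{1}{23627}\right) + 9860 \left(- \frac{1}{22616}\right)\right) \frac{1}{34922} + 2 \cdot 5 \cdot 11 \cdot \frac{1}{8856} = \left(- \frac{3241}{23627} - \frac{2465}{5654}\right) \frac{1}{34922} + 2 \cdot 55 \cdot \frac{1}{8856} = \left(- \frac{76565169}{133587058}\right) \frac{1}{34922} + 110 \cdot \frac{1}{8856} = - \frac{76565169}{4665127239476} + \frac{55}{4428} = \frac{16015185475178}{1291073963524983}$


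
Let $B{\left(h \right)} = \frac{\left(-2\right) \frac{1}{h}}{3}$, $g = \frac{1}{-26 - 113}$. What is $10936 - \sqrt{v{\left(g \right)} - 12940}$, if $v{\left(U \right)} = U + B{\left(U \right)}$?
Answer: $10936 - \frac{i \sqrt{2234011197}}{417} \approx 10936.0 - 113.35 i$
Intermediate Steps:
$g = - \frac{1}{139}$ ($g = \frac{1}{-139} = - \frac{1}{139} \approx -0.0071942$)
$B{\left(h \right)} = - \frac{2}{3 h}$ ($B{\left(h \right)} = - \frac{2}{h} \frac{1}{3} = - \frac{2}{3 h}$)
$v{\left(U \right)} = U - \frac{2}{3 U}$
$10936 - \sqrt{v{\left(g \right)} - 12940} = 10936 - \sqrt{\left(- \frac{1}{139} - \frac{2}{3 \left(- \frac{1}{139}\right)}\right) - 12940} = 10936 - \sqrt{\left(- \frac{1}{139} - - \frac{278}{3}\right) - 12940} = 10936 - \sqrt{\left(- \frac{1}{139} + \frac{278}{3}\right) - 12940} = 10936 - \sqrt{\frac{38639}{417} - 12940} = 10936 - \sqrt{- \frac{5357341}{417}} = 10936 - \frac{i \sqrt{2234011197}}{417}$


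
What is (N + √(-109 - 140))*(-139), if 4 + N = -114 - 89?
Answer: 28773 - 139*I*√249 ≈ 28773.0 - 2193.4*I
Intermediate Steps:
N = -207 (N = -4 + (-114 - 89) = -4 - 203 = -207)
(N + √(-109 - 140))*(-139) = (-207 + √(-109 - 140))*(-139) = (-207 + √(-249))*(-139) = (-207 + I*√249)*(-139) = 28773 - 139*I*√249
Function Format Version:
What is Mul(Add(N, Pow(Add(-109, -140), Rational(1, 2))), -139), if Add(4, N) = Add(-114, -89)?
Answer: Add(28773, Mul(-139, I, Pow(249, Rational(1, 2)))) ≈ Add(28773., Mul(-2193.4, I))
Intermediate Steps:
N = -207 (N = Add(-4, Add(-114, -89)) = Add(-4, -203) = -207)
Mul(Add(N, Pow(Add(-109, -140), Rational(1, 2))), -139) = Mul(Add(-207, Pow(Add(-109, -140), Rational(1, 2))), -139) = Mul(Add(-207, Pow(-249, Rational(1, 2))), -139) = Mul(Add(-207, Mul(I, Pow(249, Rational(1, 2)))), -139) = Add(28773, Mul(-139, I, Pow(249, Rational(1, 2))))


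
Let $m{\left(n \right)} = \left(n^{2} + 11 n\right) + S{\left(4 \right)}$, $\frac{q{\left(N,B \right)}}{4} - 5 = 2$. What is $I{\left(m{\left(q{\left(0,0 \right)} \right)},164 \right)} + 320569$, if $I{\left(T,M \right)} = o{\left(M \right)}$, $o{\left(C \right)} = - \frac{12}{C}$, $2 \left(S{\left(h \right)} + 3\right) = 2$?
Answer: $\frac{13143326}{41} \approx 3.2057 \cdot 10^{5}$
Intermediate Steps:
$S{\left(h \right)} = -2$ ($S{\left(h \right)} = -3 + \frac{1}{2} \cdot 2 = -3 + 1 = -2$)
$q{\left(N,B \right)} = 28$ ($q{\left(N,B \right)} = 20 + 4 \cdot 2 = 20 + 8 = 28$)
$m{\left(n \right)} = -2 + n^{2} + 11 n$ ($m{\left(n \right)} = \left(n^{2} + 11 n\right) - 2 = -2 + n^{2} + 11 n$)
$I{\left(T,M \right)} = - \frac{12}{M}$
$I{\left(m{\left(q{\left(0,0 \right)} \right)},164 \right)} + 320569 = - \frac{12}{164} + 320569 = \left(-12\right) \frac{1}{164} + 320569 = - \frac{3}{41} + 320569 = \frac{13143326}{41}$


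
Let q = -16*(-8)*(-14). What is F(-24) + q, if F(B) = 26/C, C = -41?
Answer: -73498/41 ≈ -1792.6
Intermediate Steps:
q = -1792 (q = 128*(-14) = -1792)
F(B) = -26/41 (F(B) = 26/(-41) = 26*(-1/41) = -26/41)
F(-24) + q = -26/41 - 1792 = -73498/41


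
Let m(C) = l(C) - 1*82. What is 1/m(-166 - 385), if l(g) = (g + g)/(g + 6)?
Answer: -545/43588 ≈ -0.012503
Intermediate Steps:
l(g) = 2*g/(6 + g) (l(g) = (2*g)/(6 + g) = 2*g/(6 + g))
m(C) = -82 + 2*C/(6 + C) (m(C) = 2*C/(6 + C) - 1*82 = 2*C/(6 + C) - 82 = -82 + 2*C/(6 + C))
1/m(-166 - 385) = 1/(4*(-123 - 20*(-166 - 385))/(6 + (-166 - 385))) = 1/(4*(-123 - 20*(-551))/(6 - 551)) = 1/(4*(-123 + 11020)/(-545)) = 1/(4*(-1/545)*10897) = 1/(-43588/545) = -545/43588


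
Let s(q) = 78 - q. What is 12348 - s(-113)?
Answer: 12157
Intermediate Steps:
12348 - s(-113) = 12348 - (78 - 1*(-113)) = 12348 - (78 + 113) = 12348 - 1*191 = 12348 - 191 = 12157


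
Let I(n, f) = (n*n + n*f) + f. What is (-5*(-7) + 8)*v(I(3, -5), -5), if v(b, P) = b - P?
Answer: -258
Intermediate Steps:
I(n, f) = f + n**2 + f*n (I(n, f) = (n**2 + f*n) + f = f + n**2 + f*n)
(-5*(-7) + 8)*v(I(3, -5), -5) = (-5*(-7) + 8)*((-5 + 3**2 - 5*3) - 1*(-5)) = (35 + 8)*((-5 + 9 - 15) + 5) = 43*(-11 + 5) = 43*(-6) = -258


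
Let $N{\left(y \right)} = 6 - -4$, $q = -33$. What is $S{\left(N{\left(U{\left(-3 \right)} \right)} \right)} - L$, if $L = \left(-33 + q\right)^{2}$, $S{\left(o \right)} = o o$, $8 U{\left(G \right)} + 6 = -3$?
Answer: $-4256$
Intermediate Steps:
$U{\left(G \right)} = - \frac{9}{8}$ ($U{\left(G \right)} = - \frac{3}{4} + \frac{1}{8} \left(-3\right) = - \frac{3}{4} - \frac{3}{8} = - \frac{9}{8}$)
$N{\left(y \right)} = 10$ ($N{\left(y \right)} = 6 + 4 = 10$)
$S{\left(o \right)} = o^{2}$
$L = 4356$ ($L = \left(-33 - 33\right)^{2} = \left(-66\right)^{2} = 4356$)
$S{\left(N{\left(U{\left(-3 \right)} \right)} \right)} - L = 10^{2} - 4356 = 100 - 4356 = -4256$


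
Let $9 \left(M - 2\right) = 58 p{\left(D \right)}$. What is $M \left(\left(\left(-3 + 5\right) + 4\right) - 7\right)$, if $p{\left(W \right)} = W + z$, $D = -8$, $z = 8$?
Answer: $-2$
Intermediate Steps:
$p{\left(W \right)} = 8 + W$ ($p{\left(W \right)} = W + 8 = 8 + W$)
$M = 2$ ($M = 2 + \frac{58 \left(8 - 8\right)}{9} = 2 + \frac{58 \cdot 0}{9} = 2 + \frac{1}{9} \cdot 0 = 2 + 0 = 2$)
$M \left(\left(\left(-3 + 5\right) + 4\right) - 7\right) = 2 \left(\left(\left(-3 + 5\right) + 4\right) - 7\right) = 2 \left(\left(2 + 4\right) - 7\right) = 2 \left(6 - 7\right) = 2 \left(-1\right) = -2$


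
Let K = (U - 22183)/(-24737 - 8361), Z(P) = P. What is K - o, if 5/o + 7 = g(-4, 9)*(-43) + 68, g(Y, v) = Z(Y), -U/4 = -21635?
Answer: -15160671/7711834 ≈ -1.9659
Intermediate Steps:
U = 86540 (U = -4*(-21635) = 86540)
g(Y, v) = Y
o = 5/233 (o = 5/(-7 + (-4*(-43) + 68)) = 5/(-7 + (172 + 68)) = 5/(-7 + 240) = 5/233 ≈ 0.021459)
K = -64357/33098 (K = (86540 - 22183)/(-24737 - 8361) = 64357/(-33098) = 64357*(-1/33098) = -64357/33098 ≈ -1.9444)
K - o = -64357/33098 - 1*5/233 = -64357/33098 - 5/233 = -15160671/7711834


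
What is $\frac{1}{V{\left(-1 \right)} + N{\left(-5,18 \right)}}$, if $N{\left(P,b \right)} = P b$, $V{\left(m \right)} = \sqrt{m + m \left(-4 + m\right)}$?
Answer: $- \frac{1}{88} \approx -0.011364$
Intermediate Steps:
$\frac{1}{V{\left(-1 \right)} + N{\left(-5,18 \right)}} = \frac{1}{\sqrt{- (-3 - 1)} - 90} = \frac{1}{\sqrt{\left(-1\right) \left(-4\right)} - 90} = \frac{1}{\sqrt{4} - 90} = \frac{1}{2 - 90} = \frac{1}{-88} = - \frac{1}{88}$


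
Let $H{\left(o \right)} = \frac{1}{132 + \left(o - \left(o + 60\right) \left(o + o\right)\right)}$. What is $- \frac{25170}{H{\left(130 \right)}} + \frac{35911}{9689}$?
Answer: $\frac{11983388759851}{9689} \approx 1.2368 \cdot 10^{9}$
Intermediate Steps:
$H{\left(o \right)} = \frac{1}{132 + o - 2 o \left(60 + o\right)}$ ($H{\left(o \right)} = \frac{1}{132 + \left(o - \left(60 + o\right) 2 o\right)} = \frac{1}{132 + \left(o - 2 o \left(60 + o\right)\right)} = \frac{1}{132 - \left(- o + 2 o \left(60 + o\right)\right)} = \frac{1}{132 + o - 2 o \left(60 + o\right)}$)
$- \frac{25170}{H{\left(130 \right)}} + \frac{35911}{9689} = - \frac{25170}{\left(-1\right) \frac{1}{-132 + 2 \cdot 130^{2} + 119 \cdot 130}} + \frac{35911}{9689} = - \frac{25170}{\left(-1\right) \frac{1}{-132 + 2 \cdot 16900 + 15470}} + 35911 \cdot \frac{1}{9689} = - \frac{25170}{\left(-1\right) \frac{1}{-132 + 33800 + 15470}} + \frac{35911}{9689} = - \frac{25170}{\left(-1\right) \frac{1}{49138}} + \frac{35911}{9689} = - \frac{25170}{- \frac{1}{49138}} + \frac{35911}{9689} = \left(-25170\right) \left(-49138\right) + \frac{35911}{9689} = 1236803460 + \frac{35911}{9689} = \frac{11983388759851}{9689}$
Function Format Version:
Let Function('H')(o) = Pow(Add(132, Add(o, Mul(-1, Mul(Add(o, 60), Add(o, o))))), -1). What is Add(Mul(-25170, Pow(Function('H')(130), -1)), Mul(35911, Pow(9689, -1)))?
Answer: Rational(11983388759851, 9689) ≈ 1.2368e+9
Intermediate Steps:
Function('H')(o) = Pow(Add(132, o, Mul(-2, o, Add(60, o))), -1) (Function('H')(o) = Pow(Add(132, Add(o, Mul(-1, Mul(Add(60, o), Mul(2, o))))), -1) = Pow(Add(132, Add(o, Mul(-1, Mul(2, o, Add(60, o))))), -1) = Pow(Add(132, Add(o, Mul(-2, o, Add(60, o)))), -1) = Pow(Add(132, o, Mul(-2, o, Add(60, o))), -1))
Add(Mul(-25170, Pow(Function('H')(130), -1)), Mul(35911, Pow(9689, -1))) = Add(Mul(-25170, Pow(Mul(-1, Pow(Add(-132, Mul(2, Pow(130, 2)), Mul(119, 130)), -1)), -1)), Mul(35911, Pow(9689, -1))) = Add(Mul(-25170, Pow(Mul(-1, Pow(Add(-132, Mul(2, 16900), 15470), -1)), -1)), Mul(35911, Rational(1, 9689))) = Add(Mul(-25170, Pow(Mul(-1, Pow(Add(-132, 33800, 15470), -1)), -1)), Rational(35911, 9689)) = Add(Mul(-25170, Pow(Mul(-1, Pow(49138, -1)), -1)), Rational(35911, 9689)) = Add(Mul(-25170, Pow(Mul(-1, Rational(1, 49138)), -1)), Rational(35911, 9689)) = Add(Mul(-25170, Pow(Rational(-1, 49138), -1)), Rational(35911, 9689)) = Add(Mul(-25170, -49138), Rational(35911, 9689)) = Add(1236803460, Rational(35911, 9689)) = Rational(11983388759851, 9689)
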